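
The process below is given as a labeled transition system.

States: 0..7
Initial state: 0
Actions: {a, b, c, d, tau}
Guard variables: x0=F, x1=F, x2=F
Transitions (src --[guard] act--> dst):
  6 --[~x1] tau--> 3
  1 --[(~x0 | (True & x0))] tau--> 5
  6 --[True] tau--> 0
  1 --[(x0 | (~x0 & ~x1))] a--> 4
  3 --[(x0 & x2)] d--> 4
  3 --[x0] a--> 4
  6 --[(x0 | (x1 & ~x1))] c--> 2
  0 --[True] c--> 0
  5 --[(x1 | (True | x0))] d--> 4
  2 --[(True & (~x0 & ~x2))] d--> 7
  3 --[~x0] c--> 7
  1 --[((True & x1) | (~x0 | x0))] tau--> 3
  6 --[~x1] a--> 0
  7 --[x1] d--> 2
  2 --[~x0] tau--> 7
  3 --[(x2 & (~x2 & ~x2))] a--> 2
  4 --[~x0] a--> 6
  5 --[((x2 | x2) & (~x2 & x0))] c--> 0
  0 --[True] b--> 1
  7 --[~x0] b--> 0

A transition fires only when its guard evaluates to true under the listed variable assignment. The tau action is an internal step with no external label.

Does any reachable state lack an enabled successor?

Answer: DEADLOCK-FREE

Analysis:
Reachable = {0,1,3,4,5,6,7}
  0: b→1  c→0  [deg 2]
  1: a→4  tau→3  tau→5  [deg 3]
  3: c→7  [deg 1]
  4: a→6  [deg 1]
  5: d→4  [deg 1]
  6: a→0  tau→0  tau→3  [deg 3]
  7: b→0  [deg 1]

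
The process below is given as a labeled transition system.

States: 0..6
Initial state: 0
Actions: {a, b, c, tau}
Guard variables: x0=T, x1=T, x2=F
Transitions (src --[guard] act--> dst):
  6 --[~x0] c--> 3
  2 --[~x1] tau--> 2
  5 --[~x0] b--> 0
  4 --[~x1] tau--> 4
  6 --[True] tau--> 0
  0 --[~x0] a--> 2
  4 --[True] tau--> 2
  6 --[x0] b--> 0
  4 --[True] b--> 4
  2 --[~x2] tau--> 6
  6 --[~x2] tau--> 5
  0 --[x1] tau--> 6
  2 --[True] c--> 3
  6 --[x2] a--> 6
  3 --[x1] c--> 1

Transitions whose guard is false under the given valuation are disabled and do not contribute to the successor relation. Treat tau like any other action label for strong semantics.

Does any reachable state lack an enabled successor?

Answer: DEADLOCK at state 5

Working:
Reach set: {0,5,6}
  0: tau→6  [1 exit(s)]
  5: ∅  [STUCK]
  6: b→0  tau→0  tau→5  [3 exit(s)]
Path to 5: tau·tau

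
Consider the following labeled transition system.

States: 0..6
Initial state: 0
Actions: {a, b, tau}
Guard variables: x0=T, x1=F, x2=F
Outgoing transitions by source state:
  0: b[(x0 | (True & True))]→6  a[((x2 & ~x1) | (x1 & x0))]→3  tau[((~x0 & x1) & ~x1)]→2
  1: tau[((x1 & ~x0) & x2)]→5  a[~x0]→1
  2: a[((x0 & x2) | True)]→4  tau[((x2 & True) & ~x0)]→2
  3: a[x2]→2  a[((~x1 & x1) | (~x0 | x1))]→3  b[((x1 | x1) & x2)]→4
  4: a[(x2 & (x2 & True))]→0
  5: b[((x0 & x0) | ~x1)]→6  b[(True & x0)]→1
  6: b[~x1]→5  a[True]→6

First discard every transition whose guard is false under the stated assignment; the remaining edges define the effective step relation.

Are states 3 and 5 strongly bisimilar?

Bisimulation quotient by refinement:
  π0 = {{0,1,2,3,4,5,6}}
  π1 = {{0,5},{1,3,4},{2},{6}}
  π2 = {{0},{1,3,4},{2},{5},{6}}
stable after 3 split(s): 5 block(s)
class of 3: {1,3,4}; class of 5: {5}

Answer: NOT BISIMILAR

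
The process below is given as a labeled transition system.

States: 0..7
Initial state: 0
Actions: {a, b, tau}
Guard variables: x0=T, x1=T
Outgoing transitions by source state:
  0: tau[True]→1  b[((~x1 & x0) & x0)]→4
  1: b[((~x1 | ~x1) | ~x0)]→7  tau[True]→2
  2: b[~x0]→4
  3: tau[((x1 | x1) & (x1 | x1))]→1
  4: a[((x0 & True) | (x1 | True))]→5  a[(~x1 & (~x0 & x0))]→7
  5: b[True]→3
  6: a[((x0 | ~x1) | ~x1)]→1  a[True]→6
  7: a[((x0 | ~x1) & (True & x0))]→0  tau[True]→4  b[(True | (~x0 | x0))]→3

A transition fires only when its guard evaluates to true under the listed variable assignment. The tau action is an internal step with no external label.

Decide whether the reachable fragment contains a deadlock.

R = {0,1,2}
  0: tau→1  [deg 1]
  1: tau→2  [deg 1]
  2: ∅  [deadlock]
Path to 2: tau·tau

Answer: DEADLOCK at state 2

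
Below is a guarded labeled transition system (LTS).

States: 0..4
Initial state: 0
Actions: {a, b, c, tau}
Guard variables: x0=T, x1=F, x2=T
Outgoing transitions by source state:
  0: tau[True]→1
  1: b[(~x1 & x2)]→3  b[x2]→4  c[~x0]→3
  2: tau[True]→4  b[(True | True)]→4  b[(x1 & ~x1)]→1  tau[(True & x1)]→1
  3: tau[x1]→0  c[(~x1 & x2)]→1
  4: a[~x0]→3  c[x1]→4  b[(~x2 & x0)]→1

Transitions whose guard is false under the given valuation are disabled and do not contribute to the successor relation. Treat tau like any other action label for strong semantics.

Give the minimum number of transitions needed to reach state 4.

Answer: 2

Analysis:
BFS to 4:
  Layer 0: {0}
  Layer 1: {1}
  Layer 2: {3,4}
depth(4)=2, e.g. tau·b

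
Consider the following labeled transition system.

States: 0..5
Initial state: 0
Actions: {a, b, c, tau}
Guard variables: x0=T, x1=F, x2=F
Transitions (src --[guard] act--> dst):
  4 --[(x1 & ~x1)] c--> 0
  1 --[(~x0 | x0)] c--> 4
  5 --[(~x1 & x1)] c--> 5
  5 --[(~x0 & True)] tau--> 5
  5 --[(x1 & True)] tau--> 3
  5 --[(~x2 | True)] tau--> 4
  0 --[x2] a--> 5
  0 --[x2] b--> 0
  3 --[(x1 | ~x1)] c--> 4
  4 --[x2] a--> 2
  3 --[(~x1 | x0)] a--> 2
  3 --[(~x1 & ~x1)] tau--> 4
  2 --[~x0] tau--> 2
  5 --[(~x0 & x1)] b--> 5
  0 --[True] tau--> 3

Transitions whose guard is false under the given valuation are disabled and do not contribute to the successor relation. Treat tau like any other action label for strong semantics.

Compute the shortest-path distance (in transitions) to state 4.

Answer: 2

Trace:
BFS to 4:
  depth 0: {0}
  depth 1: {3}
  depth 2: {2,4}
depth(4)=2, e.g. tau·c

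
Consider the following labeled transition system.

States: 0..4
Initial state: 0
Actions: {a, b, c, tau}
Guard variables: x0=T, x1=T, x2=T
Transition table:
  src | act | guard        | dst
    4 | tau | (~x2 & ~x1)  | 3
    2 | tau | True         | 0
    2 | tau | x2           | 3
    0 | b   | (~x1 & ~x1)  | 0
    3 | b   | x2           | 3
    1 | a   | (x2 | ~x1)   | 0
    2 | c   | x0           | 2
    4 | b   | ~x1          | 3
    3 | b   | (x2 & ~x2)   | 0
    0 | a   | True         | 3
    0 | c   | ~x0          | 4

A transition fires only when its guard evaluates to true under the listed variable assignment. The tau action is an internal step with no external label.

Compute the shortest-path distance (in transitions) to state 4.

Answer: UNREACHABLE

Working:
BFS to 4:
  Layer 0: {0}
  Layer 1: {3}
4 never appears.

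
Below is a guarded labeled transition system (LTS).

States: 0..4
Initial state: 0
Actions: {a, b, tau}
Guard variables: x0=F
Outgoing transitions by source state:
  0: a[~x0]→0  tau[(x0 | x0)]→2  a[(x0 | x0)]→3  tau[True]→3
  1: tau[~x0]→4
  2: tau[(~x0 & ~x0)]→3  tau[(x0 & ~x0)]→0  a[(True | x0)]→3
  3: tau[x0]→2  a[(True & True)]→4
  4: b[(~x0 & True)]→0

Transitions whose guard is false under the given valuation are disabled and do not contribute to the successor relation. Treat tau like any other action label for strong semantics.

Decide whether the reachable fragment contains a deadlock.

Reach set: {0,3,4}
  0: a→0  tau→3  [2 exit(s)]
  3: a→4  [1 exit(s)]
  4: b→0  [1 exit(s)]

Answer: DEADLOCK-FREE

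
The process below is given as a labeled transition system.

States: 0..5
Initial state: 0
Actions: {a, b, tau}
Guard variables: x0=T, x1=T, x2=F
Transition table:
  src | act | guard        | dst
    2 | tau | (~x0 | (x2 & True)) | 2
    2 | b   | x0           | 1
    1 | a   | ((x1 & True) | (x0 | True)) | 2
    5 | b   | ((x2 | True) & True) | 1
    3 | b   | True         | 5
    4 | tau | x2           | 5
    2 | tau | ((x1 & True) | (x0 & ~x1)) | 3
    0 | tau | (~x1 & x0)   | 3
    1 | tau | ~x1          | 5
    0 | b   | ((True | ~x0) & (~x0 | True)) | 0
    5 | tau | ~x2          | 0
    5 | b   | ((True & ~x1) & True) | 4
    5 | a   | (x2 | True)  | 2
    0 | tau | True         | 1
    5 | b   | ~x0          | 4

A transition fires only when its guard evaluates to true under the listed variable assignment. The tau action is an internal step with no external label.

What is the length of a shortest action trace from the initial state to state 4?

Answer: UNREACHABLE

Trace:
Breadth-first toward 4:
  Layer 0: {0}
  Layer 1: {1}
  Layer 2: {2}
  Layer 3: {3}
  Layer 4: {5}
4 never appears.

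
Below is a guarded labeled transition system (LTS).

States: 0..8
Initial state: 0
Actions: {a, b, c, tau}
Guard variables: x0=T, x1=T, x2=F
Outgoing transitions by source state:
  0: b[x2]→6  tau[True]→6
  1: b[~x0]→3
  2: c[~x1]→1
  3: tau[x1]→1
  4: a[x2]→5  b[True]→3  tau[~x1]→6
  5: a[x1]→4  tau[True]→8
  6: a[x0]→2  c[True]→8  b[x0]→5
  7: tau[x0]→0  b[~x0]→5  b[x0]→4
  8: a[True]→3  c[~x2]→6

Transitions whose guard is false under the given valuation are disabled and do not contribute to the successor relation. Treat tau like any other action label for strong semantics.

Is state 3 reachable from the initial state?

Answer: REACHABLE

Trace:
After dropping false guards: 12 live edges.
depth 0: {0}
depth 1: {6}  now seen {0,6}
depth 2: {2,5,8}  now seen {0,2,5,6,8}
depth 3: {3,4}  now seen {0,2,3,4,5,6,8}
depth 4: {1}  now seen {0,1,2,3,4,5,6,8}
Reach set: {0,1,2,3,4,5,6,8}
trace reaching 3: tau·c·a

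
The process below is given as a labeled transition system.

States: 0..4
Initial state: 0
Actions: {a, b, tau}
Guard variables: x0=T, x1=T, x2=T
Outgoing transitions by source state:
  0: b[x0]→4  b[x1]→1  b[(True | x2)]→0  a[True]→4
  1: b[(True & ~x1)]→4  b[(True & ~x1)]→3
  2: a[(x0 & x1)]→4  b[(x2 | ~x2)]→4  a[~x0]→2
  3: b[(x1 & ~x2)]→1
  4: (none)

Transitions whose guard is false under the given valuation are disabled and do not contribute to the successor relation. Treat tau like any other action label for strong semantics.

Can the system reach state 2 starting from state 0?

Answer: UNREACHABLE

Analysis:
6 transition(s) survive guard evaluation.
L0 = {0}
L1 = {1,4}  cumulative {0,1,4}
Reach set: {0,1,4}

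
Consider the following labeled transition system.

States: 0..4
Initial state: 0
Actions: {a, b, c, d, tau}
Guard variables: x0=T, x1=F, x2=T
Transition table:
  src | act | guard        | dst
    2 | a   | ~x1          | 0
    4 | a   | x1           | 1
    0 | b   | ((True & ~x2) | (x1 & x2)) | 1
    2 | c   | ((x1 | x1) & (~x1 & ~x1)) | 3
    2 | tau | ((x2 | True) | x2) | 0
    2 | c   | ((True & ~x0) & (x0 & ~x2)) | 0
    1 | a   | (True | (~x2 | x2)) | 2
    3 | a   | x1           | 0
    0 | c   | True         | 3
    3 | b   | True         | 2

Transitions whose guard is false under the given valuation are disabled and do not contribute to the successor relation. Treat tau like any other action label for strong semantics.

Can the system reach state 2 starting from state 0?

Answer: REACHABLE

Analysis:
5 transition(s) survive guard evaluation.
depth 0: {0}
depth 1: {3}  total {0,3}
depth 2: {2}  total {0,2,3}
Reachable = {0,2,3}
witness 2: c·b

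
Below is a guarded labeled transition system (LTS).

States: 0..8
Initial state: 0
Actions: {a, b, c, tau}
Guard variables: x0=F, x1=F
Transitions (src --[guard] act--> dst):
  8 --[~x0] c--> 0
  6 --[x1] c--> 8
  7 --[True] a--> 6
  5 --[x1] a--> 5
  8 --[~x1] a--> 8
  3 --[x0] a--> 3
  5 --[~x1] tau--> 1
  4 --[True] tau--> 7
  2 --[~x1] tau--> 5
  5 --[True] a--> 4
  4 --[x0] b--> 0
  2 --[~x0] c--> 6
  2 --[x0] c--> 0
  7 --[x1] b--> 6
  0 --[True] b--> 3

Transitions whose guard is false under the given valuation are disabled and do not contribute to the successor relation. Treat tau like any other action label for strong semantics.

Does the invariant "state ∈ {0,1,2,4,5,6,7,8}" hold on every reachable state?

Allowed set {0,1,2,4,5,6,7,8}
Reach set: {0,3}
  0: ✓
  3: ✗ unsafe
reach 3 via b — violates

Answer: INVARIANT VIOLATED at state 3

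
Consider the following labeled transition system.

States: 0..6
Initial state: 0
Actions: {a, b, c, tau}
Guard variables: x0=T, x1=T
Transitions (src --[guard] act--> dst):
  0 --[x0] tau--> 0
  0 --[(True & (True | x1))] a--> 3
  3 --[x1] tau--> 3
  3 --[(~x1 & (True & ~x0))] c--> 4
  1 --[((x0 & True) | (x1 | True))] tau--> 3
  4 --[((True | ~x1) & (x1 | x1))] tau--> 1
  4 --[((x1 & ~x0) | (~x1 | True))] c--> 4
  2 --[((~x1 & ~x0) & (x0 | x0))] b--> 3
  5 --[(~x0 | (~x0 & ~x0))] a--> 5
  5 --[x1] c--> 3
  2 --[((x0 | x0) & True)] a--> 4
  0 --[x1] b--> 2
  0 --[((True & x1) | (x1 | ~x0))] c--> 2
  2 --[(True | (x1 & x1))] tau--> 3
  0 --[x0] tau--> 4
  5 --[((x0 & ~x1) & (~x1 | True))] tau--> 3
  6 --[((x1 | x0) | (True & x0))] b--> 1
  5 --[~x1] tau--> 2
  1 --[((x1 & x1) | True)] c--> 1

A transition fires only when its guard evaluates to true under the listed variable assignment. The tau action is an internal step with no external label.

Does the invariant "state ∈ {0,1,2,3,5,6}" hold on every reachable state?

Allowed set {0,1,2,3,5,6}
R = {0,1,2,3,4}
  0: ok
  1: ok
  2: ok
  3: ok
  4: VIOLATES
reach 4 via tau — violates

Answer: INVARIANT VIOLATED at state 4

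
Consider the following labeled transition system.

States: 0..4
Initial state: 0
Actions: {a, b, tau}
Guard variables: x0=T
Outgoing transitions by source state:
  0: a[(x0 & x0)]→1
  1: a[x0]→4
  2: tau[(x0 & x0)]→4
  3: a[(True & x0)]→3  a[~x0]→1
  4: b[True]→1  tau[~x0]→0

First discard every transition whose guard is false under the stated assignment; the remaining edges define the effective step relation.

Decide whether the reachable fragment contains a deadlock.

Answer: DEADLOCK-FREE

Working:
R = {0,1,4}
  0: a→1  [deg 1]
  1: a→4  [deg 1]
  4: b→1  [deg 1]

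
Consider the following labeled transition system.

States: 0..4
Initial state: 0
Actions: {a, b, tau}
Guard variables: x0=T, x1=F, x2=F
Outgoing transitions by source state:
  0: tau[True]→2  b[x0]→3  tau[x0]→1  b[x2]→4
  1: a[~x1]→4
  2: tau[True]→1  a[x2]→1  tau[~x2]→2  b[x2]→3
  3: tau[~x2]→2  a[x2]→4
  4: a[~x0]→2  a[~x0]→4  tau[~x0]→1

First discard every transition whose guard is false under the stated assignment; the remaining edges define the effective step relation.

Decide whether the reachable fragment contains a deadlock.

R = {0,1,2,3,4}
  0: b→3  tau→1  tau→2  [deg 3]
  1: a→4  [deg 1]
  2: tau→1  tau→2  [deg 2]
  3: tau→2  [deg 1]
  4: ∅  [no exit]
witness 4: tau·a

Answer: DEADLOCK at state 4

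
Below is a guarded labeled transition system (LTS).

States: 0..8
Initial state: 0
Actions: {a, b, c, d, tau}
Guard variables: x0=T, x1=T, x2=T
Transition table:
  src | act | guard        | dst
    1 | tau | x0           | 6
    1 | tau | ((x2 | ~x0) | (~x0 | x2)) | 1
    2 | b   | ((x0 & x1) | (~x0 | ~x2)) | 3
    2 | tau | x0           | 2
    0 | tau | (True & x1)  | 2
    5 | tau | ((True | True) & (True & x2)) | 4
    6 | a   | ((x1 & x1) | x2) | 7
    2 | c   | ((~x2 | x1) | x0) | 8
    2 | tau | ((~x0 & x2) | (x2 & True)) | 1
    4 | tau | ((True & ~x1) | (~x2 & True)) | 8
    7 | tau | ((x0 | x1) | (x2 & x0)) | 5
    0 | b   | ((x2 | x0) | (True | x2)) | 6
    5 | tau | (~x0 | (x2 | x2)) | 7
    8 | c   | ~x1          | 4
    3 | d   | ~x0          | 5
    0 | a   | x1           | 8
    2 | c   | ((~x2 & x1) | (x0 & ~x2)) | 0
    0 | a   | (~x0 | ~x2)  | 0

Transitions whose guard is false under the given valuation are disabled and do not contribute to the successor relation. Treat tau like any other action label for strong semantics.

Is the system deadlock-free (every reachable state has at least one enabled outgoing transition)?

Reachable = {0,1,2,3,4,5,6,7,8}
  0: a→8  b→6  tau→2  [3 exit(s)]
  1: tau→1  tau→6  [2 exit(s)]
  2: b→3  c→8  tau→1  tau→2  [4 exit(s)]
  3: ∅  [no exit]
  4: ∅  [no exit]
  5: tau→4  tau→7  [2 exit(s)]
  6: a→7  [1 exit(s)]
  7: tau→5  [1 exit(s)]
  8: ∅  [no exit]
Path to 3: tau·b

Answer: DEADLOCK at state 3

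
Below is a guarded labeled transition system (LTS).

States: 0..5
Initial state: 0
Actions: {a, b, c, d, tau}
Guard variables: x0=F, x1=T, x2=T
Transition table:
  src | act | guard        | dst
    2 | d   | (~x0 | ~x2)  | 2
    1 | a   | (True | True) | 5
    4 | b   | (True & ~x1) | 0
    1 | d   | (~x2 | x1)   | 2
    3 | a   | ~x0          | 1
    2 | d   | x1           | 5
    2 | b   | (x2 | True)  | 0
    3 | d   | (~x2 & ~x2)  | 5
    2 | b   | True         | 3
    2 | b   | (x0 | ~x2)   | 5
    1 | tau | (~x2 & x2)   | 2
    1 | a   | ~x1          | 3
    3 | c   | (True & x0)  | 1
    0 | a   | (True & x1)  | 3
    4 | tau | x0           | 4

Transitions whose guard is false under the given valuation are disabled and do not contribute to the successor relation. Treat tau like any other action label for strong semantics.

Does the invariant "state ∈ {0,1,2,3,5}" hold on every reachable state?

Answer: INVARIANT HOLDS

Analysis:
Allowed set {0,1,2,3,5}
R = {0,1,2,3,5}
  0: ✓
  1: ✓
  2: ✓
  3: ✓
  5: ✓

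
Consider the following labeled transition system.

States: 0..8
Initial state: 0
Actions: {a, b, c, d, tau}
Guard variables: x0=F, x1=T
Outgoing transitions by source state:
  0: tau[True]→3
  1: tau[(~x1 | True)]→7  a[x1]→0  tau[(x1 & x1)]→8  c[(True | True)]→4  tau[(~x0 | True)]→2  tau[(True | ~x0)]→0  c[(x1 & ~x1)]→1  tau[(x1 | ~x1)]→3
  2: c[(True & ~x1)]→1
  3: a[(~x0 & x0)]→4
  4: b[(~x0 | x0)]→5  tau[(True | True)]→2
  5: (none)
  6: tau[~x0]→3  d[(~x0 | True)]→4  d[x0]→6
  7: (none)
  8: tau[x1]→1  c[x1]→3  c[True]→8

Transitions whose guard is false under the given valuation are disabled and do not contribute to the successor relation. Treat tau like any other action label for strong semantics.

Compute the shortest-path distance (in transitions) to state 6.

Answer: UNREACHABLE

Analysis:
BFS to 6:
  depth 0: {0}
  depth 1: {3}
6 never appears.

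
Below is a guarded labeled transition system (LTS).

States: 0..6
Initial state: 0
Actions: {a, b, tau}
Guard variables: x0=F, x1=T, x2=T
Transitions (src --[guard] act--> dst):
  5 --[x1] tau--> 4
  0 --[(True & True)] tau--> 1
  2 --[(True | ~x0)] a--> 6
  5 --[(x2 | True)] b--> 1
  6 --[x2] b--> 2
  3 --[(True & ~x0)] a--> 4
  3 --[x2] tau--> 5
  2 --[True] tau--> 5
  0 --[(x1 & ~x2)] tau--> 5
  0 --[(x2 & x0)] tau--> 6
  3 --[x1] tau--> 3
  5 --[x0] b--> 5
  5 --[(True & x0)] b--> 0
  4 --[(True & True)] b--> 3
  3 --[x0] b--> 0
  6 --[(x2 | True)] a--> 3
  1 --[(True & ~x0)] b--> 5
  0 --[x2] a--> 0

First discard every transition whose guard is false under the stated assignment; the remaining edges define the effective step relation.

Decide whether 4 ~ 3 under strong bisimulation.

Answer: NOT BISIMILAR

Working:
Compute ~ classes (split until stable):
  round 0: {{0,1,2,3,4,5,6}}
  round 1: {{0,2,3},{1,4},{5},{6}}
  round 2: {{0},{1},{2},{3},{4},{5},{6}}
Fixed point at round 3; 7 class(es).
4∈{4}, 3∈{3}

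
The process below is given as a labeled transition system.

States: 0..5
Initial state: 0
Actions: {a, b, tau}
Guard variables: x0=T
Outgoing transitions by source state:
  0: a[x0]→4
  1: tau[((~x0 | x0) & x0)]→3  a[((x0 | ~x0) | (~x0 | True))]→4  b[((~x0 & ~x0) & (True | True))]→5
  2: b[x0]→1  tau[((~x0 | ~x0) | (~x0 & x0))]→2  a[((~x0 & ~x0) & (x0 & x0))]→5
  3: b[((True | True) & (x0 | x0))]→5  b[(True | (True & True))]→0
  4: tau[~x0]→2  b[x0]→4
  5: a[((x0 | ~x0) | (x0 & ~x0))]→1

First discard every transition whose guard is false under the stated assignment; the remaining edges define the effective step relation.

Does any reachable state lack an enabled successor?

Answer: DEADLOCK-FREE

Trace:
R = {0,4}
  0: a→4  [1 exit(s)]
  4: b→4  [1 exit(s)]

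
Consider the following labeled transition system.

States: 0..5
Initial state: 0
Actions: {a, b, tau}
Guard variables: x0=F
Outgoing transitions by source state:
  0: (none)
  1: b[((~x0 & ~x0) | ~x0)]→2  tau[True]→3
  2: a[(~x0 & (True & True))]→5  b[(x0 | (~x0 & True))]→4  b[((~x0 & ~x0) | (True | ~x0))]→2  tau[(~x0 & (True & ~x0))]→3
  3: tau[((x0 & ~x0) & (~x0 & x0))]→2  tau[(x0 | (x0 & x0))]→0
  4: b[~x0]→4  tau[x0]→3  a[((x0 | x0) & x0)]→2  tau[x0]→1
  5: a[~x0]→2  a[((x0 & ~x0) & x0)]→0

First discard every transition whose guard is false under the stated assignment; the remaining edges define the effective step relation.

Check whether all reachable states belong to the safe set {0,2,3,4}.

Allowed set {0,2,3,4}
R = {0}
  0: ✓

Answer: INVARIANT HOLDS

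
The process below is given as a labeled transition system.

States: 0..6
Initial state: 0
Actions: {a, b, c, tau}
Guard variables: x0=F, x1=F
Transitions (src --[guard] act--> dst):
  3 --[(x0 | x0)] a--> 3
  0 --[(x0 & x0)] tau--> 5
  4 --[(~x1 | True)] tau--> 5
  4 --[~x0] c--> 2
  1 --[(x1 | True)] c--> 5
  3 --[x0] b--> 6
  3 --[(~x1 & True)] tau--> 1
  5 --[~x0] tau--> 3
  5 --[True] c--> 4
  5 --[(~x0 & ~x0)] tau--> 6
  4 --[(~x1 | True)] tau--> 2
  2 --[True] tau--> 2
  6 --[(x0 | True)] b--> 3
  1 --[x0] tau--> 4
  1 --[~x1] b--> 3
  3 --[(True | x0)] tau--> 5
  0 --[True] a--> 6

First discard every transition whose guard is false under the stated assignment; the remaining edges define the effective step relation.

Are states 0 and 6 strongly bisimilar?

Compute ~ classes (split until stable):
  P[0] = {{0,1,2,3,4,5,6}}
  P[1] = {{0},{1},{2,3},{4,5},{6}}
  P[2] = {{0},{1},{2},{3},{4},{5},{6}}
stable after 3 split(s): 7 block(s)
[0]={0}  [6]={6}

Answer: NOT BISIMILAR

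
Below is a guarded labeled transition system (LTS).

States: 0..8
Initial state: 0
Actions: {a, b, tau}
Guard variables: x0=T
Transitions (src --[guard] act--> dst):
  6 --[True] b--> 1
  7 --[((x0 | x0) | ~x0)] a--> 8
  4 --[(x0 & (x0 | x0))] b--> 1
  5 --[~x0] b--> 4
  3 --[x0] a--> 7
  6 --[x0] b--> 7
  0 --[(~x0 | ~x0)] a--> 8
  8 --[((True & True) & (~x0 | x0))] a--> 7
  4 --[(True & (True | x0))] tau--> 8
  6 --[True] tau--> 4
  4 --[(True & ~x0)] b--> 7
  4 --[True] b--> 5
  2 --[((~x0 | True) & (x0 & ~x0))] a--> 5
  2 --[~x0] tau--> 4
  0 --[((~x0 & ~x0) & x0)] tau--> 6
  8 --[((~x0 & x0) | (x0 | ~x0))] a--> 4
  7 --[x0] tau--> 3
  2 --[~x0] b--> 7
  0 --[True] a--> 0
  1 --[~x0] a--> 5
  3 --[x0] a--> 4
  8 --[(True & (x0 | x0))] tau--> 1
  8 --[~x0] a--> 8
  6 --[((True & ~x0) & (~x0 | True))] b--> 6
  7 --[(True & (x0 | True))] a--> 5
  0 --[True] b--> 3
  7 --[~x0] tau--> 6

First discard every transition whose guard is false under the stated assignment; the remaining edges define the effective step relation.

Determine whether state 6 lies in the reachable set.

Answer: UNREACHABLE

Working:
After dropping false guards: 16 live edges.
L0 = {0}
L1 = {3}  cumulative {0,3}
L2 = {4,7}  cumulative {0,3,4,7}
L3 = {1,5,8}  cumulative {0,1,3,4,5,7,8}
R = {0,1,3,4,5,7,8}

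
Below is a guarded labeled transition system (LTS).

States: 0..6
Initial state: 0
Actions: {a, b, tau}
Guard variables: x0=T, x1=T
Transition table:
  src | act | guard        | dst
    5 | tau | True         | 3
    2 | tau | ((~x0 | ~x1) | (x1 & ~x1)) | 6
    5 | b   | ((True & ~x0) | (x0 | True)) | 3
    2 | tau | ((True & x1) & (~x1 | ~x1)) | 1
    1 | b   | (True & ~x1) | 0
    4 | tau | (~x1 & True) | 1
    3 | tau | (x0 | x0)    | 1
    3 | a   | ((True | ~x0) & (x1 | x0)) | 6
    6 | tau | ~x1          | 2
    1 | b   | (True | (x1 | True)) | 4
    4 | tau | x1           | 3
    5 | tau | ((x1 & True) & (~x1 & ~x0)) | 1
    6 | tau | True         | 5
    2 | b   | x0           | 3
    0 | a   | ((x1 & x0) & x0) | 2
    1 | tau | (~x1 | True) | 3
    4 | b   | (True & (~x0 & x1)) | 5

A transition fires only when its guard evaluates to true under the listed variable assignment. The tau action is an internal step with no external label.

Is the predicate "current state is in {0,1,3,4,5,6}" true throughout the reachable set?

Answer: INVARIANT VIOLATED at state 2

Working:
Safe = {0,1,3,4,5,6}
Reachable = {0,1,2,3,4,5,6}
  0: safe
  1: safe
  2: VIOLATES
  3: safe
  4: safe
  5: safe
  6: safe
counterexample path to 2: a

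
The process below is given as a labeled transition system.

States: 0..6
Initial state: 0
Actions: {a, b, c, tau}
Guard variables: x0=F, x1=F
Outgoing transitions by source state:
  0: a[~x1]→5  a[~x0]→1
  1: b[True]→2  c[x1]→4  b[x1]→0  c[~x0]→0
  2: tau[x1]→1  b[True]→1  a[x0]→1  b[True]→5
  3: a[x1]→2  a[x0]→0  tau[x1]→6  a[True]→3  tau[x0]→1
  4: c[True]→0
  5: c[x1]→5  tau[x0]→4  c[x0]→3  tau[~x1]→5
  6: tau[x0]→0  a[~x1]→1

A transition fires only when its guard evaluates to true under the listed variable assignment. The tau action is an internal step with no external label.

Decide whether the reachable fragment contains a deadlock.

R = {0,1,2,5}
  0: a→1  a→5  [2 exit(s)]
  1: b→2  c→0  [2 exit(s)]
  2: b→1  b→5  [2 exit(s)]
  5: tau→5  [1 exit(s)]

Answer: DEADLOCK-FREE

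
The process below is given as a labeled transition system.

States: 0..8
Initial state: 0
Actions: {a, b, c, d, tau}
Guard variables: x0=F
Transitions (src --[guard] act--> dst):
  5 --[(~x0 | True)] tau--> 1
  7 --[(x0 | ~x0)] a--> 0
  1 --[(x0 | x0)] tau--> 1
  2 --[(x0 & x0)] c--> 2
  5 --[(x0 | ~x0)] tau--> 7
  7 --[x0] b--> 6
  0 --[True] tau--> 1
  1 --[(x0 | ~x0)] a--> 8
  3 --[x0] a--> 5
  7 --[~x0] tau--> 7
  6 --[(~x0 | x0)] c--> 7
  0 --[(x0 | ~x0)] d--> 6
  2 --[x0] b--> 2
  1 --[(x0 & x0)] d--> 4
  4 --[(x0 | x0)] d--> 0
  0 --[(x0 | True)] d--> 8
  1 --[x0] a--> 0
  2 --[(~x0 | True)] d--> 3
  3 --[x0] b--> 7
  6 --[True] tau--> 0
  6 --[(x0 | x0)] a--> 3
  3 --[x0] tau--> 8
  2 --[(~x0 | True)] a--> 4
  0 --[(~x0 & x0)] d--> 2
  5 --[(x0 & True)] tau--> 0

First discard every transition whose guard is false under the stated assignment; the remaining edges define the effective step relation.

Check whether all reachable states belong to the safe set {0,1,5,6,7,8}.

Answer: INVARIANT HOLDS

Analysis:
Inv-set: {0,1,5,6,7,8}
R = {0,1,6,7,8}
  0: safe
  1: safe
  6: safe
  7: safe
  8: safe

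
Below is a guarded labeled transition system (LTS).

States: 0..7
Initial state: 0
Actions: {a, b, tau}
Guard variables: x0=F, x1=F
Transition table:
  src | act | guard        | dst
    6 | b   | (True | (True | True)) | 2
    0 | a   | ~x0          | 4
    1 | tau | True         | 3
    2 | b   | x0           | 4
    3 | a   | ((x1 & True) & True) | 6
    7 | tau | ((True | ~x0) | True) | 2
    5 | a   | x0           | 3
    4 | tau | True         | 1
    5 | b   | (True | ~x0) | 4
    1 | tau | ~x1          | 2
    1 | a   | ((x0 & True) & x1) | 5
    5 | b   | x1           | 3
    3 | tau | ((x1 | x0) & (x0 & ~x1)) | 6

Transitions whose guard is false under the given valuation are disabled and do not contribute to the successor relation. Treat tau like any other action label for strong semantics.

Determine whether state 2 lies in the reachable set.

7 transition(s) survive guard evaluation.
L0 = {0}
L1 = {4}  now seen {0,4}
L2 = {1}  now seen {0,1,4}
L3 = {2,3}  now seen {0,1,2,3,4}
Reachable = {0,1,2,3,4}
Path to 2: a·tau·tau

Answer: REACHABLE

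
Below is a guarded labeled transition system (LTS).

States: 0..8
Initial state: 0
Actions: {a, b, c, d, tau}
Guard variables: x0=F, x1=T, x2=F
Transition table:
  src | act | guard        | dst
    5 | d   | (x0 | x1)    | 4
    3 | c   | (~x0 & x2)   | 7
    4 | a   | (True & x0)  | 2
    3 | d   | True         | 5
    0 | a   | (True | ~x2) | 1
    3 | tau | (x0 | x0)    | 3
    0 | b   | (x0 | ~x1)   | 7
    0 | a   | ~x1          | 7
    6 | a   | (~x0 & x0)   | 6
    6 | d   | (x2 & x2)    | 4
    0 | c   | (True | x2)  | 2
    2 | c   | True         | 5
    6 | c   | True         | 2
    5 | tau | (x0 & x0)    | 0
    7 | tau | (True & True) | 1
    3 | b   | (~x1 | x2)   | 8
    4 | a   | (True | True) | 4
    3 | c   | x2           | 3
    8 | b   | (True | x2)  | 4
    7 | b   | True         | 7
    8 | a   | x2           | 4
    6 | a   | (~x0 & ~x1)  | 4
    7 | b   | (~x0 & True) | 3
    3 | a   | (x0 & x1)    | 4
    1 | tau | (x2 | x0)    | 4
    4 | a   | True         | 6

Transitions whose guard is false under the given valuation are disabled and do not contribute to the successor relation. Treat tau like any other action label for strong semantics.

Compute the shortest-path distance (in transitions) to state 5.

Layered search for 5:
  L0 = {0}
  L1 = {1,2}
  L2 = {5}
depth(5)=2, e.g. c·c

Answer: 2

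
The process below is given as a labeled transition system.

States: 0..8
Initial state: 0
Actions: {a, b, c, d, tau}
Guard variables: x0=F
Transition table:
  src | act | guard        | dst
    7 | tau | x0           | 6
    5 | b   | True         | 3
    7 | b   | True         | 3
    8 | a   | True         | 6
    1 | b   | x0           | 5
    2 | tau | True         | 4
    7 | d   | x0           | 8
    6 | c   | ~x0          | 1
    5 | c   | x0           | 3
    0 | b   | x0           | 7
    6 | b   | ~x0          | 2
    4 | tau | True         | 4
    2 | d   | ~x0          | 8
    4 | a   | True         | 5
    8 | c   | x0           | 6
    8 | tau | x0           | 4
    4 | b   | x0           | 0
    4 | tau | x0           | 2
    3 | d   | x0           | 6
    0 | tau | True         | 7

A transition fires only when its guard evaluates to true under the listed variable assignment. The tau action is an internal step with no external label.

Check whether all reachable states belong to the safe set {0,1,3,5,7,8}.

Safe = {0,1,3,5,7,8}
Reachable = {0,3,7}
  0: ✓
  3: ✓
  7: ✓

Answer: INVARIANT HOLDS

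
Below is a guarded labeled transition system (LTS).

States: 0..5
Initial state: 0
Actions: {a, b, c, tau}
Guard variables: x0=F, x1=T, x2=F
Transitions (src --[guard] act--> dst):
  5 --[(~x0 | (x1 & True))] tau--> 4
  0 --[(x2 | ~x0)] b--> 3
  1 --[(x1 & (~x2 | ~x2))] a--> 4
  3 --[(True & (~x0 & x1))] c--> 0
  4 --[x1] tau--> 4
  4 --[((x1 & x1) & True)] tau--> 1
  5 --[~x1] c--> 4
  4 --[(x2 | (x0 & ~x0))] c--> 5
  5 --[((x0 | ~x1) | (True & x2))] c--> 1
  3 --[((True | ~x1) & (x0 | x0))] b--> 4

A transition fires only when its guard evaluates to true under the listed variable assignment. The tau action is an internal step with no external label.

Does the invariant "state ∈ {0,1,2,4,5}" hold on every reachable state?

Answer: INVARIANT VIOLATED at state 3

Analysis:
Allowed set {0,1,2,4,5}
Reach set: {0,3}
  0: ✓
  3: VIOLATES
reach 3 via b — violates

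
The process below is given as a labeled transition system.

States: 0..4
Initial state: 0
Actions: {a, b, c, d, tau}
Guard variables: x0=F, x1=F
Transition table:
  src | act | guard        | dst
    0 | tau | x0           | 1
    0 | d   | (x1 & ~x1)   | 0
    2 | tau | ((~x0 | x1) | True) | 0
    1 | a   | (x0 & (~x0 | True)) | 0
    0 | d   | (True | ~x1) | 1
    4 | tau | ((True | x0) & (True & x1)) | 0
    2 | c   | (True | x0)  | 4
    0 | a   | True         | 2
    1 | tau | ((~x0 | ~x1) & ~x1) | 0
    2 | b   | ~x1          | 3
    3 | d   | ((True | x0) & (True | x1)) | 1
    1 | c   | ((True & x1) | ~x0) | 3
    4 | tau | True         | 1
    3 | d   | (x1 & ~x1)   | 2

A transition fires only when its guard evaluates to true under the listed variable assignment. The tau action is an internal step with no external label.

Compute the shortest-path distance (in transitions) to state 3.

Layered search for 3:
  Layer 0: {0}
  Layer 1: {1,2}
  Layer 2: {3,4}
3 enters at depth 2; path a·b

Answer: 2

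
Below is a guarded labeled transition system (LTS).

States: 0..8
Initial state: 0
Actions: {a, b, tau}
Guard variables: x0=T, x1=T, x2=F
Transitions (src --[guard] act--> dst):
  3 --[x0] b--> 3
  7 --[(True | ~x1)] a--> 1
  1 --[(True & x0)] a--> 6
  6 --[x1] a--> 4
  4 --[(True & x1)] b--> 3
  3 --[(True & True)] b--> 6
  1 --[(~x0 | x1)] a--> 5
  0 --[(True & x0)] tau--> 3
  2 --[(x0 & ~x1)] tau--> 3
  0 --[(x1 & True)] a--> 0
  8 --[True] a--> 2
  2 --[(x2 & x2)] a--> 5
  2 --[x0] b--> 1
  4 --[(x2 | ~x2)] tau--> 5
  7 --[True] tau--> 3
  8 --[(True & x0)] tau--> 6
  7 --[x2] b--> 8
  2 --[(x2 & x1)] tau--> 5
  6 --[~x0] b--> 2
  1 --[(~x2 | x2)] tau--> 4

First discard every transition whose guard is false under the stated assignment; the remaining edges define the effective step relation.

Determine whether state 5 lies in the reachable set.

Answer: REACHABLE

Working:
15 transition(s) survive guard evaluation.
Layer 0: {0}
Layer 1: {3}  now seen {0,3}
Layer 2: {6}  now seen {0,3,6}
Layer 3: {4}  now seen {0,3,4,6}
Layer 4: {5}  now seen {0,3,4,5,6}
Reachable = {0,3,4,5,6}
witness 5: tau·b·a·tau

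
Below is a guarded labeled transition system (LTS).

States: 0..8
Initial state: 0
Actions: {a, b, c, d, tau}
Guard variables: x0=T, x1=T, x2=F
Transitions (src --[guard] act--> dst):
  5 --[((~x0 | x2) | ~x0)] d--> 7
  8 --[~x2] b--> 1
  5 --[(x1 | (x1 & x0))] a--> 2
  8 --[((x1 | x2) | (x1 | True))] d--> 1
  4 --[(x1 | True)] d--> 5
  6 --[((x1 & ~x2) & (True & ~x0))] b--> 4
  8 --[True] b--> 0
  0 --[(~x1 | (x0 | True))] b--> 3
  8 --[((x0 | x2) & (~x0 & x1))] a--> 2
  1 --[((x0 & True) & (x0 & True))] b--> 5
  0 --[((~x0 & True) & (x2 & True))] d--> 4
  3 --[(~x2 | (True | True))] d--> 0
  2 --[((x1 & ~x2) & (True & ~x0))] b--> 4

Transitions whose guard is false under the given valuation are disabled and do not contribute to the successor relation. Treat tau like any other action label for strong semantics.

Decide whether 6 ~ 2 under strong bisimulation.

Refine partition for ~:
  P[0] = {{0,1,2,3,4,5,6,7,8}}
  P[1] = {{0,1},{2,6,7},{3,4},{5},{8}}
  P[2] = {{0},{1},{2,6,7},{3},{4},{5},{8}}
7 equivalence class(es) (converged in 3)
[6]={2,6,7}  [2]={2,6,7}

Answer: BISIMILAR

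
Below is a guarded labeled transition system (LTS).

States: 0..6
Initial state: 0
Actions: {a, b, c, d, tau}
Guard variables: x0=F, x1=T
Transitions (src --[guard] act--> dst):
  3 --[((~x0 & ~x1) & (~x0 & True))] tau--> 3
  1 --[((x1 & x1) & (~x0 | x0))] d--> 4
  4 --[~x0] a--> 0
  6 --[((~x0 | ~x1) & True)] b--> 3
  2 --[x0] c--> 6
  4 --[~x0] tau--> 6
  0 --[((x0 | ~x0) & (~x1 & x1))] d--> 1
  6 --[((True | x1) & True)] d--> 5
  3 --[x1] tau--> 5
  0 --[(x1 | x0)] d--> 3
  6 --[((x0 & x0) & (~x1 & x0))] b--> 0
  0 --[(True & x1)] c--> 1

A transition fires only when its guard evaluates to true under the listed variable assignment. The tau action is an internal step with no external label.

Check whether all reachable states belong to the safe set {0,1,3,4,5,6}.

Safe = {0,1,3,4,5,6}
Reach set: {0,1,3,4,5,6}
  0: safe
  1: safe
  3: safe
  4: safe
  5: safe
  6: safe

Answer: INVARIANT HOLDS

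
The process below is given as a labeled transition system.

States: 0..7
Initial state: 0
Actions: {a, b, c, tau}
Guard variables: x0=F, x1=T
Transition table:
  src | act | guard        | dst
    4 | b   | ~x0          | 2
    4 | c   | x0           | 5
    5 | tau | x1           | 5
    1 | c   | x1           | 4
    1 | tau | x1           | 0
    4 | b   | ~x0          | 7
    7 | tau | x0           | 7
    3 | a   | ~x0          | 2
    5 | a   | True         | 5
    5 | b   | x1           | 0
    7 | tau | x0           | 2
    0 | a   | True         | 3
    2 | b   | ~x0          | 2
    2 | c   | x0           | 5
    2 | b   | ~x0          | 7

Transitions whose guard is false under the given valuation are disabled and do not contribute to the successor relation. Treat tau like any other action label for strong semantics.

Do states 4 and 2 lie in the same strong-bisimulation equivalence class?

Compute ~ classes (split until stable):
  round 0: {{0,1,2,3,4,5,6,7}}
  round 1: {{0,3},{1},{2,4},{5},{6,7}}
  round 2: {{0},{1},{2,4},{3},{5},{6,7}}
6 equivalence class(es) (converged in 3)
[4]={2,4}  [2]={2,4}

Answer: BISIMILAR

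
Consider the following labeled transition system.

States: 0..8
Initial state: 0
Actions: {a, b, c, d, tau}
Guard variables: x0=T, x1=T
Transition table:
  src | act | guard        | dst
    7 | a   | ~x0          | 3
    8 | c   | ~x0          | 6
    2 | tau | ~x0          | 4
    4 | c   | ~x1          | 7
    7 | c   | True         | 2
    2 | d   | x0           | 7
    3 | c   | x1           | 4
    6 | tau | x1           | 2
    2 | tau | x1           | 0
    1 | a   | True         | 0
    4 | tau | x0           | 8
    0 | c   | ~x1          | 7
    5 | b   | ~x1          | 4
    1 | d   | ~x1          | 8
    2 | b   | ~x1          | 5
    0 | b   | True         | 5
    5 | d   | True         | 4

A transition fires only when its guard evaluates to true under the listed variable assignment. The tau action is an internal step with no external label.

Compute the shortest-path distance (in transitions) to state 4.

Answer: 2

Working:
Breadth-first toward 4:
  Layer 0: {0}
  Layer 1: {5}
  Layer 2: {4}
4 enters at depth 2; path b·d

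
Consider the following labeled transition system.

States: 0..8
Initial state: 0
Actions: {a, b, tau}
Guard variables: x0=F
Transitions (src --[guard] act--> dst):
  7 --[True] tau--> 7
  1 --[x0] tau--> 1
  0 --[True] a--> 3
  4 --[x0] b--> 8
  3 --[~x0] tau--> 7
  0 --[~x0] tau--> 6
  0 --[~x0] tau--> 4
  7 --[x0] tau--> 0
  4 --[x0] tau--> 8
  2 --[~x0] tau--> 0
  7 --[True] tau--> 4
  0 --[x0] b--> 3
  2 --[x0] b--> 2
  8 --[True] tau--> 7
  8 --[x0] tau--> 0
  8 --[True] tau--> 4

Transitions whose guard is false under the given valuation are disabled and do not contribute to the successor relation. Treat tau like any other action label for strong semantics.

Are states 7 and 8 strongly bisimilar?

Answer: BISIMILAR

Working:
Refine partition for ~:
  π0 = {{0,1,2,3,4,5,6,7,8}}
  π1 = {{0},{1,4,5,6},{2,3,7,8}}
  π2 = {{0},{1,4,5,6},{2},{3},{7,8}}
5 equivalence class(es) (converged in 3)
class of 7: {7,8}; class of 8: {7,8}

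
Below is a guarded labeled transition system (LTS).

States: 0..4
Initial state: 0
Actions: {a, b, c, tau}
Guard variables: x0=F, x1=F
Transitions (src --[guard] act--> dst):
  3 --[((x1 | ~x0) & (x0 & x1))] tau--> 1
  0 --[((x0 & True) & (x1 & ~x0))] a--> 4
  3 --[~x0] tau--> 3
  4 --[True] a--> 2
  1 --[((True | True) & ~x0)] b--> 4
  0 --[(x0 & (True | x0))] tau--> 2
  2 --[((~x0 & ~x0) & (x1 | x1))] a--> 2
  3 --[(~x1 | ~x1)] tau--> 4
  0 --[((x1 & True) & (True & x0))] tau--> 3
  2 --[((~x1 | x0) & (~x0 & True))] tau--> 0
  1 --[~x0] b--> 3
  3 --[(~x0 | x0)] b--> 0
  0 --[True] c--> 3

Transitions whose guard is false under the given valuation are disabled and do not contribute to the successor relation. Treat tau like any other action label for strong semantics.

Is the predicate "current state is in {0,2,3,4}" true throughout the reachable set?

Allowed set {0,2,3,4}
R = {0,2,3,4}
  0: ok
  2: ok
  3: ok
  4: ok

Answer: INVARIANT HOLDS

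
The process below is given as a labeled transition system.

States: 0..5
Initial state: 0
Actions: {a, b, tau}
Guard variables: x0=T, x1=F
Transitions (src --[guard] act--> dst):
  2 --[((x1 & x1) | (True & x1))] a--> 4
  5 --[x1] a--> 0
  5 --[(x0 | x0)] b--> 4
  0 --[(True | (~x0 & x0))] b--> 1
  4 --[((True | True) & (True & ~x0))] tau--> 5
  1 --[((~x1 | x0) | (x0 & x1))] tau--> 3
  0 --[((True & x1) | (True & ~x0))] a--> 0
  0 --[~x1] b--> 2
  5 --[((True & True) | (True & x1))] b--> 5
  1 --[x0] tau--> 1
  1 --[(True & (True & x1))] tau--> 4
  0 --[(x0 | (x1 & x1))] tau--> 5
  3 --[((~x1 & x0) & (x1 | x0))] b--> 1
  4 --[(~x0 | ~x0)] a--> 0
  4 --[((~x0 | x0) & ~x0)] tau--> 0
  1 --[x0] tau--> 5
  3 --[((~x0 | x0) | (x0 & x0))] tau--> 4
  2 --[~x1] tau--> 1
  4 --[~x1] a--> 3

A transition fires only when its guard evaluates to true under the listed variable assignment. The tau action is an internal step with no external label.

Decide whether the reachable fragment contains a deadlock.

Answer: DEADLOCK-FREE

Analysis:
Reach set: {0,1,2,3,4,5}
  0: b→1  b→2  tau→5  [deg 3]
  1: tau→1  tau→3  tau→5  [deg 3]
  2: tau→1  [deg 1]
  3: b→1  tau→4  [deg 2]
  4: a→3  [deg 1]
  5: b→4  b→5  [deg 2]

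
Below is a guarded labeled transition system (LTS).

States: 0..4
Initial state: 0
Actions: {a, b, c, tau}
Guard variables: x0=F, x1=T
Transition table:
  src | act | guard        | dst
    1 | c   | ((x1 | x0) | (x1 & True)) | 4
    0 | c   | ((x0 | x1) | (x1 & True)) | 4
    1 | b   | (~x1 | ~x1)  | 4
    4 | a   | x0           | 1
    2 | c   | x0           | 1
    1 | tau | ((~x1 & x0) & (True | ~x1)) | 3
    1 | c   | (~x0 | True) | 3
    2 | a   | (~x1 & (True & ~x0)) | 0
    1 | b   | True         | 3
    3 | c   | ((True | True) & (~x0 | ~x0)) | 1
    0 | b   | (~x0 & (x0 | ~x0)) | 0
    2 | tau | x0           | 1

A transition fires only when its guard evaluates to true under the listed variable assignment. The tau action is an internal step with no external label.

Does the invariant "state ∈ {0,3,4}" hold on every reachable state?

Answer: INVARIANT HOLDS

Trace:
Inv-set: {0,3,4}
Reach set: {0,4}
  0: ✓
  4: ✓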